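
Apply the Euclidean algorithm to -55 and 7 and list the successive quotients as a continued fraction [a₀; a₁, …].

[-8; 7]

Repeatedly divide and take the remainder:
-55 ÷ 7 → quotient -8, remainder 1
7 ÷ 1 → quotient 7, remainder 0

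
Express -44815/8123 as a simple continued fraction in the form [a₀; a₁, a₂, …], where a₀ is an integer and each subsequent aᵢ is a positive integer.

⌊-44815/8123⌋ = -6, remainder 3923
⌊8123/3923⌋ = 2, remainder 277
⌊3923/277⌋ = 14, remainder 45
⌊277/45⌋ = 6, remainder 7
⌊45/7⌋ = 6, remainder 3
⌊7/3⌋ = 2, remainder 1
⌊3/1⌋ = 3, remainder 0

[-6; 2, 14, 6, 6, 2, 3]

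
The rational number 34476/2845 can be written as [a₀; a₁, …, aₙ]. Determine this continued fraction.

[12; 8, 2, 7, 7, 3]

Run the Euclidean algorithm, recording each quotient:
⌊34476/2845⌋ = 12, remainder 336
⌊2845/336⌋ = 8, remainder 157
⌊336/157⌋ = 2, remainder 22
⌊157/22⌋ = 7, remainder 3
⌊22/3⌋ = 7, remainder 1
⌊3/1⌋ = 3, remainder 0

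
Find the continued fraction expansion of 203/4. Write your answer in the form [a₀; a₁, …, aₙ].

[50; 1, 3]

⌊203/4⌋ = 50, remainder 3
⌊4/3⌋ = 1, remainder 1
⌊3/1⌋ = 3, remainder 0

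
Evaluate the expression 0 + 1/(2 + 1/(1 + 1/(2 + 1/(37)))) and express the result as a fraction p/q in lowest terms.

Collapse the nested fraction from the inside out:
Start with 37.
2 + 1/(37/1) = 2 + 1/37 = 75/37
1 + 1/(75/37) = 1 + 37/75 = 112/75
2 + 1/(112/75) = 2 + 75/112 = 299/112
0 + 1/(299/112) = 0 + 112/299 = 112/299

112/299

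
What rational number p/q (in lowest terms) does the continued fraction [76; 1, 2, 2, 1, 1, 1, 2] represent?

Work from the innermost term outward:
Start with 2.
1 + 1/(2/1) = 1 + 1/2 = 3/2
1 + 1/(3/2) = 1 + 2/3 = 5/3
1 + 1/(5/3) = 1 + 3/5 = 8/5
2 + 1/(8/5) = 2 + 5/8 = 21/8
2 + 1/(21/8) = 2 + 8/21 = 50/21
1 + 1/(50/21) = 1 + 21/50 = 71/50
76 + 1/(71/50) = 76 + 50/71 = 5446/71

5446/71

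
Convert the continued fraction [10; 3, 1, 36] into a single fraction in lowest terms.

Start with 36.
1 + 1/(36/1) = 1 + 1/36 = 37/36
3 + 1/(37/36) = 3 + 36/37 = 147/37
10 + 1/(147/37) = 10 + 37/147 = 1507/147

1507/147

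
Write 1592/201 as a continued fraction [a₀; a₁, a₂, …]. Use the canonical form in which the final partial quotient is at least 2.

Run the Euclidean algorithm, recording each quotient:
1592 ÷ 201 → quotient 7, remainder 185
201 ÷ 185 → quotient 1, remainder 16
185 ÷ 16 → quotient 11, remainder 9
16 ÷ 9 → quotient 1, remainder 7
9 ÷ 7 → quotient 1, remainder 2
7 ÷ 2 → quotient 3, remainder 1
2 ÷ 1 → quotient 2, remainder 0

[7; 1, 11, 1, 1, 3, 2]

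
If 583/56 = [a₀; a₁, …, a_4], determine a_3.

3

Run the Euclidean algorithm, recording each quotient:
583 ÷ 56 → quotient 10, remainder 23
56 ÷ 23 → quotient 2, remainder 10
23 ÷ 10 → quotient 2, remainder 3
10 ÷ 3 → quotient 3, remainder 1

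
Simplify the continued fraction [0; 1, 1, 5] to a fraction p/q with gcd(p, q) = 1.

a_0 = 0: 0/1
a_1 = 1: 1/1
a_2 = 1: 1/2
a_3 = 5: 6/11

6/11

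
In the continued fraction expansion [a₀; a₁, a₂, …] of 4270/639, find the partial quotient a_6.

3

⌊4270/639⌋ = 6, remainder 436
⌊639/436⌋ = 1, remainder 203
⌊436/203⌋ = 2, remainder 30
⌊203/30⌋ = 6, remainder 23
⌊30/23⌋ = 1, remainder 7
⌊23/7⌋ = 3, remainder 2
⌊7/2⌋ = 3, remainder 1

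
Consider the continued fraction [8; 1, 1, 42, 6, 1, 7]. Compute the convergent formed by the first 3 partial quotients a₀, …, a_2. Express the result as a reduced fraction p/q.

Work from the innermost term outward:
Start with 1.
1 + 1/(1/1) = 1 + 1/1 = 2/1
8 + 1/(2/1) = 8 + 1/2 = 17/2

17/2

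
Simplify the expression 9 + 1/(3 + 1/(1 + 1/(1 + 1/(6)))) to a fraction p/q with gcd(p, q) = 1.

Start with 6.
1 + 1/(6/1) = 1 + 1/6 = 7/6
1 + 1/(7/6) = 1 + 6/7 = 13/7
3 + 1/(13/7) = 3 + 7/13 = 46/13
9 + 1/(46/13) = 9 + 13/46 = 427/46

427/46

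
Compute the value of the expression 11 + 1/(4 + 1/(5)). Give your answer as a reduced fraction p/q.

Collapse the nested fraction from the inside out:
Start with 5.
4 + 1/(5/1) = 4 + 1/5 = 21/5
11 + 1/(21/5) = 11 + 5/21 = 236/21

236/21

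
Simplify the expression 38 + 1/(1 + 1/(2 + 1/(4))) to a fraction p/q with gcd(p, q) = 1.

a_0 = 38: 38/1
a_1 = 1: 39/1
a_2 = 2: 116/3
a_3 = 4: 503/13

503/13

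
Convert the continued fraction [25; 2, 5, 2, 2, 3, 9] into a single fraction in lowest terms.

a_0 = 25: 25/1
a_1 = 2: 51/2
a_2 = 5: 280/11
a_3 = 2: 611/24
a_4 = 2: 1502/59
a_5 = 3: 5117/201
a_6 = 9: 47555/1868

47555/1868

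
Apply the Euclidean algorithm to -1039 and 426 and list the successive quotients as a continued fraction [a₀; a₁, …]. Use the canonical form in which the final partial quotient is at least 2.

[-3; 1, 1, 3, 1, 1, 2, 10]

-1039 ÷ 426 → quotient -3, remainder 239
426 ÷ 239 → quotient 1, remainder 187
239 ÷ 187 → quotient 1, remainder 52
187 ÷ 52 → quotient 3, remainder 31
52 ÷ 31 → quotient 1, remainder 21
31 ÷ 21 → quotient 1, remainder 10
21 ÷ 10 → quotient 2, remainder 1
10 ÷ 1 → quotient 10, remainder 0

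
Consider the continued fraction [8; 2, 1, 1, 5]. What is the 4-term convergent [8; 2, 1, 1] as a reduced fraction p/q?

42/5

a_0 = 8: 8/1
a_1 = 2: 17/2
a_2 = 1: 25/3
a_3 = 1: 42/5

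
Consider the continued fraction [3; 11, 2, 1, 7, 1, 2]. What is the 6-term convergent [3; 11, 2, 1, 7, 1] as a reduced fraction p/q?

911/295

a_0 = 3: 3/1
a_1 = 11: 34/11
a_2 = 2: 71/23
a_3 = 1: 105/34
a_4 = 7: 806/261
a_5 = 1: 911/295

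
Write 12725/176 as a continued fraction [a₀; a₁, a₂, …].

[72; 3, 3, 8, 2]

Apply division with remainder until the remainder is 0:
⌊12725/176⌋ = 72, remainder 53
⌊176/53⌋ = 3, remainder 17
⌊53/17⌋ = 3, remainder 2
⌊17/2⌋ = 8, remainder 1
⌊2/1⌋ = 2, remainder 0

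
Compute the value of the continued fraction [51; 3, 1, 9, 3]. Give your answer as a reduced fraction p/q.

Start with 3.
9 + 1/(3/1) = 9 + 1/3 = 28/3
1 + 1/(28/3) = 1 + 3/28 = 31/28
3 + 1/(31/28) = 3 + 28/31 = 121/31
51 + 1/(121/31) = 51 + 31/121 = 6202/121

6202/121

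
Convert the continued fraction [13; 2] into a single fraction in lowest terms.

a_0 = 13: 13/1
a_1 = 2: 27/2

27/2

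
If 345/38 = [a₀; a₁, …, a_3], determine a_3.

2

345 = 9·38 + 3, so a_0 = 9
38 = 12·3 + 2, so a_1 = 12
3 = 1·2 + 1, so a_2 = 1
2 = 2·1 + 0, so a_3 = 2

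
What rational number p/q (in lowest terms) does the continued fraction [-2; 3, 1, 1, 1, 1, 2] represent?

-81/47

a_0 = -2: -2/1
a_1 = 3: -5/3
a_2 = 1: -7/4
a_3 = 1: -12/7
a_4 = 1: -19/11
a_5 = 1: -31/18
a_6 = 2: -81/47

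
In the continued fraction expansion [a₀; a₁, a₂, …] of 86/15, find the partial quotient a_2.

Run the Euclidean algorithm, recording each quotient:
⌊86/15⌋ = 5, remainder 11
⌊15/11⌋ = 1, remainder 4
⌊11/4⌋ = 2, remainder 3

2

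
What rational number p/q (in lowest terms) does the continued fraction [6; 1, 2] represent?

a_0 = 6: 6/1
a_1 = 1: 7/1
a_2 = 2: 20/3

20/3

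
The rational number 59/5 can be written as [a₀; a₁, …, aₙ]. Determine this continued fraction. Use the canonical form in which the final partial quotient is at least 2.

[11; 1, 4]

59 = 11·5 + 4, so a_0 = 11
5 = 1·4 + 1, so a_1 = 1
4 = 4·1 + 0, so a_2 = 4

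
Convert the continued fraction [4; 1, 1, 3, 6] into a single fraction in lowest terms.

Use the convergent recurrence hₖ = aₖ·hₖ₋₁ + hₖ₋₂ (and likewise for the denominators kₖ):
a_0 = 4: 4/1
a_1 = 1: 5/1
a_2 = 1: 9/2
a_3 = 3: 32/7
a_4 = 6: 201/44

201/44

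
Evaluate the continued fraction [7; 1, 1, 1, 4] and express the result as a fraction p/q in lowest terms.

107/14

a_0 = 7: 7/1
a_1 = 1: 8/1
a_2 = 1: 15/2
a_3 = 1: 23/3
a_4 = 4: 107/14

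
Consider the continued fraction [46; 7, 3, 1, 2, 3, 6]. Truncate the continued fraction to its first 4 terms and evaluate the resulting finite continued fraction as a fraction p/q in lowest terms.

a_0 = 46: 46/1
a_1 = 7: 323/7
a_2 = 3: 1015/22
a_3 = 1: 1338/29

1338/29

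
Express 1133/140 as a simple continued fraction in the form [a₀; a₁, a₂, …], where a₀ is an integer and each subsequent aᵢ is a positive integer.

Apply division with remainder until the remainder is 0:
1133 ÷ 140 → quotient 8, remainder 13
140 ÷ 13 → quotient 10, remainder 10
13 ÷ 10 → quotient 1, remainder 3
10 ÷ 3 → quotient 3, remainder 1
3 ÷ 1 → quotient 3, remainder 0

[8; 10, 1, 3, 3]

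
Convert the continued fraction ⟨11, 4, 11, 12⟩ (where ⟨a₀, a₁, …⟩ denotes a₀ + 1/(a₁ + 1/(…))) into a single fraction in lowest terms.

6117/544

a_0 = 11: 11/1
a_1 = 4: 45/4
a_2 = 11: 506/45
a_3 = 12: 6117/544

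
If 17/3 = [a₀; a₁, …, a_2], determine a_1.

17 ÷ 3 → quotient 5, remainder 2
3 ÷ 2 → quotient 1, remainder 1

1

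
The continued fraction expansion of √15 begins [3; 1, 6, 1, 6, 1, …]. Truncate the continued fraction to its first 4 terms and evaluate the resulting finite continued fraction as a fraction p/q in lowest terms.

31/8

Start with 1.
6 + 1/(1/1) = 6 + 1/1 = 7/1
1 + 1/(7/1) = 1 + 1/7 = 8/7
3 + 1/(8/7) = 3 + 7/8 = 31/8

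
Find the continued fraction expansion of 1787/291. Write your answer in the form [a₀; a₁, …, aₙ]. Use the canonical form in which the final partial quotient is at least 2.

[6; 7, 10, 4]

Repeatedly divide and take the remainder:
1787 ÷ 291 → quotient 6, remainder 41
291 ÷ 41 → quotient 7, remainder 4
41 ÷ 4 → quotient 10, remainder 1
4 ÷ 1 → quotient 4, remainder 0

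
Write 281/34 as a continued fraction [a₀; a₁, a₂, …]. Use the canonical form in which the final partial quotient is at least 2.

[8; 3, 1, 3, 2]

Run the Euclidean algorithm, recording each quotient:
281 = 8·34 + 9, so a_0 = 8
34 = 3·9 + 7, so a_1 = 3
9 = 1·7 + 2, so a_2 = 1
7 = 3·2 + 1, so a_3 = 3
2 = 2·1 + 0, so a_4 = 2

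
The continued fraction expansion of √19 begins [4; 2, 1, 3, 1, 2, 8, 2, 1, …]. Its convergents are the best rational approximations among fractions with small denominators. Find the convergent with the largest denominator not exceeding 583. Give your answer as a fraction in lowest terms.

1421/326

a_0 = 4: 4/1  (≤ bound)
a_1 = 2: 9/2  (≤ bound)
a_2 = 1: 13/3  (≤ bound)
a_3 = 3: 48/11  (≤ bound)
a_4 = 1: 61/14  (≤ bound)
a_5 = 2: 170/39  (≤ bound)
a_6 = 8: 1421/326  (≤ bound)
a_7 = 2: 3012/691  (> 583, stop)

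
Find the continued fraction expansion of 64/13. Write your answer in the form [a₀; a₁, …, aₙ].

64 = 4·13 + 12, so a_0 = 4
13 = 1·12 + 1, so a_1 = 1
12 = 12·1 + 0, so a_2 = 12

[4; 1, 12]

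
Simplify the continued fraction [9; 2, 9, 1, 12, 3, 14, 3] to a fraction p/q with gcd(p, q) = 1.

347533/36675

Build up convergents one term at a time:
a_0 = 9: 9/1
a_1 = 2: 19/2
a_2 = 9: 180/19
a_3 = 1: 199/21
a_4 = 12: 2568/271
a_5 = 3: 7903/834
a_6 = 14: 113210/11947
a_7 = 3: 347533/36675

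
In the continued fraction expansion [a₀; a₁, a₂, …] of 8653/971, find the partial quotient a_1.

1

8653 = 8·971 + 885, so a_0 = 8
971 = 1·885 + 86, so a_1 = 1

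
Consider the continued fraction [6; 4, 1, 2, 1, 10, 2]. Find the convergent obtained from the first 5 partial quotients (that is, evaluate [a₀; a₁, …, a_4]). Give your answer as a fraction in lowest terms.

Start with 1.
2 + 1/(1/1) = 2 + 1/1 = 3/1
1 + 1/(3/1) = 1 + 1/3 = 4/3
4 + 1/(4/3) = 4 + 3/4 = 19/4
6 + 1/(19/4) = 6 + 4/19 = 118/19

118/19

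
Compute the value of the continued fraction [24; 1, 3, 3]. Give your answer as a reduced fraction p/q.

Collapse the nested fraction from the inside out:
Start with 3.
3 + 1/(3/1) = 3 + 1/3 = 10/3
1 + 1/(10/3) = 1 + 3/10 = 13/10
24 + 1/(13/10) = 24 + 10/13 = 322/13

322/13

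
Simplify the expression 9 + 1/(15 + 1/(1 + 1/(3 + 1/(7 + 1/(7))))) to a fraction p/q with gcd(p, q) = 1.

29565/3262

Start with 7.
7 + 1/(7/1) = 7 + 1/7 = 50/7
3 + 1/(50/7) = 3 + 7/50 = 157/50
1 + 1/(157/50) = 1 + 50/157 = 207/157
15 + 1/(207/157) = 15 + 157/207 = 3262/207
9 + 1/(3262/207) = 9 + 207/3262 = 29565/3262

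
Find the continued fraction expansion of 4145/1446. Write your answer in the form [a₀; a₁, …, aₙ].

[2; 1, 6, 2, 31, 1, 2]

⌊4145/1446⌋ = 2, remainder 1253
⌊1446/1253⌋ = 1, remainder 193
⌊1253/193⌋ = 6, remainder 95
⌊193/95⌋ = 2, remainder 3
⌊95/3⌋ = 31, remainder 2
⌊3/2⌋ = 1, remainder 1
⌊2/1⌋ = 2, remainder 0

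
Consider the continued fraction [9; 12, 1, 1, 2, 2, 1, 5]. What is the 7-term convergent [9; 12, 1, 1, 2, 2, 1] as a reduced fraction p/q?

1943/214

Build up convergents one term at a time:
a_0 = 9: 9/1
a_1 = 12: 109/12
a_2 = 1: 118/13
a_3 = 1: 227/25
a_4 = 2: 572/63
a_5 = 2: 1371/151
a_6 = 1: 1943/214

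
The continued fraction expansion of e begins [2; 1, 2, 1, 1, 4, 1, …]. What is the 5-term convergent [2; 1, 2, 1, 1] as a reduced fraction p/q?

Start with 1.
1 + 1/(1/1) = 1 + 1/1 = 2/1
2 + 1/(2/1) = 2 + 1/2 = 5/2
1 + 1/(5/2) = 1 + 2/5 = 7/5
2 + 1/(7/5) = 2 + 5/7 = 19/7

19/7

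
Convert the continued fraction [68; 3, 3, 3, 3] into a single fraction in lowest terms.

7445/109

Compute successive convergents:
a_0 = 68: 68/1
a_1 = 3: 205/3
a_2 = 3: 683/10
a_3 = 3: 2254/33
a_4 = 3: 7445/109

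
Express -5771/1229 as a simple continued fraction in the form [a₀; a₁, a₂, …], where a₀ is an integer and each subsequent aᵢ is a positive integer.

-5771 = -5·1229 + 374, so a_0 = -5
1229 = 3·374 + 107, so a_1 = 3
374 = 3·107 + 53, so a_2 = 3
107 = 2·53 + 1, so a_3 = 2
53 = 53·1 + 0, so a_4 = 53

[-5; 3, 3, 2, 53]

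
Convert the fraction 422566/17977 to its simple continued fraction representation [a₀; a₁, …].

422566 ÷ 17977 → quotient 23, remainder 9095
17977 ÷ 9095 → quotient 1, remainder 8882
9095 ÷ 8882 → quotient 1, remainder 213
8882 ÷ 213 → quotient 41, remainder 149
213 ÷ 149 → quotient 1, remainder 64
149 ÷ 64 → quotient 2, remainder 21
64 ÷ 21 → quotient 3, remainder 1
21 ÷ 1 → quotient 21, remainder 0

[23; 1, 1, 41, 1, 2, 3, 21]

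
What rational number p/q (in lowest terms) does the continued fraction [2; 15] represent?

Start with 15.
2 + 1/(15/1) = 2 + 1/15 = 31/15

31/15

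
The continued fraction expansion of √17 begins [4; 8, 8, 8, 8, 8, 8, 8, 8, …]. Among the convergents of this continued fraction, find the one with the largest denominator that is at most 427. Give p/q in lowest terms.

268/65

a_0 = 4: 4/1  (≤ bound)
a_1 = 8: 33/8  (≤ bound)
a_2 = 8: 268/65  (≤ bound)
a_3 = 8: 2177/528  (> 427, stop)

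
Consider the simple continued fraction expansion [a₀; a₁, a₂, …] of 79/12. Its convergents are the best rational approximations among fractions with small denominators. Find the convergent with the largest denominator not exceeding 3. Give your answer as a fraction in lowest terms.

13/2

List convergents until the denominator exceeds the bound:
a_0 = 6: 6/1  (≤ bound)
a_1 = 1: 7/1  (≤ bound)
a_2 = 1: 13/2  (≤ bound)
a_3 = 2: 33/5  (> 3, stop)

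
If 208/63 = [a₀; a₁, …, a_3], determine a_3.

⌊208/63⌋ = 3, remainder 19
⌊63/19⌋ = 3, remainder 6
⌊19/6⌋ = 3, remainder 1
⌊6/1⌋ = 6, remainder 0

6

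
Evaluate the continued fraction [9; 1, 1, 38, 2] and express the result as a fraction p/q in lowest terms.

1483/156

a_0 = 9: 9/1
a_1 = 1: 10/1
a_2 = 1: 19/2
a_3 = 38: 732/77
a_4 = 2: 1483/156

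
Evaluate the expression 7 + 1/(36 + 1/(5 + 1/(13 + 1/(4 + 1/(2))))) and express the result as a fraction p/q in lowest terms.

153645/21863

Work from the innermost term outward:
Start with 2.
4 + 1/(2/1) = 4 + 1/2 = 9/2
13 + 1/(9/2) = 13 + 2/9 = 119/9
5 + 1/(119/9) = 5 + 9/119 = 604/119
36 + 1/(604/119) = 36 + 119/604 = 21863/604
7 + 1/(21863/604) = 7 + 604/21863 = 153645/21863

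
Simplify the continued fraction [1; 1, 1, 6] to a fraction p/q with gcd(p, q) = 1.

Collapse the nested fraction from the inside out:
Start with 6.
1 + 1/(6/1) = 1 + 1/6 = 7/6
1 + 1/(7/6) = 1 + 6/7 = 13/7
1 + 1/(13/7) = 1 + 7/13 = 20/13

20/13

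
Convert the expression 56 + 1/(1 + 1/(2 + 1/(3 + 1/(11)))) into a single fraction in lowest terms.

6407/113

Build up convergents one term at a time:
a_0 = 56: 56/1
a_1 = 1: 57/1
a_2 = 2: 170/3
a_3 = 3: 567/10
a_4 = 11: 6407/113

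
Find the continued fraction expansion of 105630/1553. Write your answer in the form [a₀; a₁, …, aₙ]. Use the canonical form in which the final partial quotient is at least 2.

[68; 59, 1, 2, 1, 2, 2]

Run the Euclidean algorithm, recording each quotient:
105630 ÷ 1553 → quotient 68, remainder 26
1553 ÷ 26 → quotient 59, remainder 19
26 ÷ 19 → quotient 1, remainder 7
19 ÷ 7 → quotient 2, remainder 5
7 ÷ 5 → quotient 1, remainder 2
5 ÷ 2 → quotient 2, remainder 1
2 ÷ 1 → quotient 2, remainder 0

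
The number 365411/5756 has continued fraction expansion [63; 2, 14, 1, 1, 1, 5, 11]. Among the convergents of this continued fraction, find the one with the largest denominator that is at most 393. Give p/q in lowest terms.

5777/91

a_0 = 63: 63/1  (≤ bound)
a_1 = 2: 127/2  (≤ bound)
a_2 = 14: 1841/29  (≤ bound)
a_3 = 1: 1968/31  (≤ bound)
a_4 = 1: 3809/60  (≤ bound)
a_5 = 1: 5777/91  (≤ bound)
a_6 = 5: 32694/515  (> 393, stop)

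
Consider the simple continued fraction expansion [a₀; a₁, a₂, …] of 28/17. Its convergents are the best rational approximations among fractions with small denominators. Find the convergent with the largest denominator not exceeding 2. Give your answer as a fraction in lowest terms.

List convergents until the denominator exceeds the bound:
a_0 = 1: 1/1  (≤ bound)
a_1 = 1: 2/1  (≤ bound)
a_2 = 1: 3/2  (≤ bound)
a_3 = 1: 5/3  (> 2, stop)

3/2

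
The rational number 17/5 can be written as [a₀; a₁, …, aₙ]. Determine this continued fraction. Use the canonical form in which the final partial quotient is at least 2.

⌊17/5⌋ = 3, remainder 2
⌊5/2⌋ = 2, remainder 1
⌊2/1⌋ = 2, remainder 0

[3; 2, 2]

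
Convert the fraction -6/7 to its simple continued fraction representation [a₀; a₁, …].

Apply division with remainder until the remainder is 0:
-6 ÷ 7 → quotient -1, remainder 1
7 ÷ 1 → quotient 7, remainder 0

[-1; 7]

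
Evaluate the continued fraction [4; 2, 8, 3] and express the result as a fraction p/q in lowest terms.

237/53

a_0 = 4: 4/1
a_1 = 2: 9/2
a_2 = 8: 76/17
a_3 = 3: 237/53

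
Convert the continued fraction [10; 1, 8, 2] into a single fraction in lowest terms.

207/19

a_0 = 10: 10/1
a_1 = 1: 11/1
a_2 = 8: 98/9
a_3 = 2: 207/19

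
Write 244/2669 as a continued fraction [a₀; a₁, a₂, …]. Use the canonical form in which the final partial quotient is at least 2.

[0; 10, 1, 15, 3, 1, 3]

Run the Euclidean algorithm, recording each quotient:
⌊244/2669⌋ = 0, remainder 244
⌊2669/244⌋ = 10, remainder 229
⌊244/229⌋ = 1, remainder 15
⌊229/15⌋ = 15, remainder 4
⌊15/4⌋ = 3, remainder 3
⌊4/3⌋ = 1, remainder 1
⌊3/1⌋ = 3, remainder 0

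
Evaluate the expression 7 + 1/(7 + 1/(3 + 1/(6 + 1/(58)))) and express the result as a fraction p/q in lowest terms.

a_0 = 7: 7/1
a_1 = 7: 50/7
a_2 = 3: 157/22
a_3 = 6: 992/139
a_4 = 58: 57693/8084

57693/8084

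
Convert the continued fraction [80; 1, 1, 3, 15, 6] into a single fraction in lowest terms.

52290/649

Build up convergents one term at a time:
a_0 = 80: 80/1
a_1 = 1: 81/1
a_2 = 1: 161/2
a_3 = 3: 564/7
a_4 = 15: 8621/107
a_5 = 6: 52290/649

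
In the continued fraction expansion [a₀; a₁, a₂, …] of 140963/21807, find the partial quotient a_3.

⌊140963/21807⌋ = 6, remainder 10121
⌊21807/10121⌋ = 2, remainder 1565
⌊10121/1565⌋ = 6, remainder 731
⌊1565/731⌋ = 2, remainder 103

2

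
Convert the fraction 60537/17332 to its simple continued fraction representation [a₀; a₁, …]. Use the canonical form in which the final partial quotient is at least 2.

[3; 2, 34, 6, 10, 4]

60537 = 3·17332 + 8541, so a_0 = 3
17332 = 2·8541 + 250, so a_1 = 2
8541 = 34·250 + 41, so a_2 = 34
250 = 6·41 + 4, so a_3 = 6
41 = 10·4 + 1, so a_4 = 10
4 = 4·1 + 0, so a_5 = 4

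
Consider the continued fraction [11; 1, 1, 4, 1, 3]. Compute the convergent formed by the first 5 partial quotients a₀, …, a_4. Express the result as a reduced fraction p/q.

Compute successive convergents:
a_0 = 11: 11/1
a_1 = 1: 12/1
a_2 = 1: 23/2
a_3 = 4: 104/9
a_4 = 1: 127/11

127/11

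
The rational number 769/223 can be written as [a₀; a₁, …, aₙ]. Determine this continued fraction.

[3; 2, 4, 2, 1, 7]

Repeatedly divide and take the remainder:
769 = 3·223 + 100, so a_0 = 3
223 = 2·100 + 23, so a_1 = 2
100 = 4·23 + 8, so a_2 = 4
23 = 2·8 + 7, so a_3 = 2
8 = 1·7 + 1, so a_4 = 1
7 = 7·1 + 0, so a_5 = 7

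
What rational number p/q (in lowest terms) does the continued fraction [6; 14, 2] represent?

a_0 = 6: 6/1
a_1 = 14: 85/14
a_2 = 2: 176/29

176/29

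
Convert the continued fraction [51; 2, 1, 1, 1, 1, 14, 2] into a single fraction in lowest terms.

Start with 2.
14 + 1/(2/1) = 14 + 1/2 = 29/2
1 + 1/(29/2) = 1 + 2/29 = 31/29
1 + 1/(31/29) = 1 + 29/31 = 60/31
1 + 1/(60/31) = 1 + 31/60 = 91/60
1 + 1/(91/60) = 1 + 60/91 = 151/91
2 + 1/(151/91) = 2 + 91/151 = 393/151
51 + 1/(393/151) = 51 + 151/393 = 20194/393

20194/393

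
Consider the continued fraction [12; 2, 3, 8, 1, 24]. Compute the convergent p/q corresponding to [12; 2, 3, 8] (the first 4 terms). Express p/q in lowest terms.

721/58

Starting at the tail and folding back:
Start with 8.
3 + 1/(8/1) = 3 + 1/8 = 25/8
2 + 1/(25/8) = 2 + 8/25 = 58/25
12 + 1/(58/25) = 12 + 25/58 = 721/58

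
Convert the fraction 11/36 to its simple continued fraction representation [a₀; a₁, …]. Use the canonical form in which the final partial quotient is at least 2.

[0; 3, 3, 1, 2]

11 = 0·36 + 11, so a_0 = 0
36 = 3·11 + 3, so a_1 = 3
11 = 3·3 + 2, so a_2 = 3
3 = 1·2 + 1, so a_3 = 1
2 = 2·1 + 0, so a_4 = 2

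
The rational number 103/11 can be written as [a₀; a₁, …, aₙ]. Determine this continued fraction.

103 = 9·11 + 4, so a_0 = 9
11 = 2·4 + 3, so a_1 = 2
4 = 1·3 + 1, so a_2 = 1
3 = 3·1 + 0, so a_3 = 3

[9; 2, 1, 3]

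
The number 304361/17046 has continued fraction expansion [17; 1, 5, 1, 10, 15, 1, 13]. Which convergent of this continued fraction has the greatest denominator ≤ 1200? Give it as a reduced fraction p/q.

20480/1147

a_0 = 17: 17/1  (≤ bound)
a_1 = 1: 18/1  (≤ bound)
a_2 = 5: 107/6  (≤ bound)
a_3 = 1: 125/7  (≤ bound)
a_4 = 10: 1357/76  (≤ bound)
a_5 = 15: 20480/1147  (≤ bound)
a_6 = 1: 21837/1223  (> 1200, stop)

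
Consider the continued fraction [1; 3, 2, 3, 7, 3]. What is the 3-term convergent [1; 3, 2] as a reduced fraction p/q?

9/7

Work from the innermost term outward:
Start with 2.
3 + 1/(2/1) = 3 + 1/2 = 7/2
1 + 1/(7/2) = 1 + 2/7 = 9/7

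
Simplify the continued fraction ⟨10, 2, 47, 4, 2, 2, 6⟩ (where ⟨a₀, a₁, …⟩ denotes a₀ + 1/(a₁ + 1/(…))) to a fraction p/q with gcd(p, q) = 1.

Start with 6.
2 + 1/(6/1) = 2 + 1/6 = 13/6
2 + 1/(13/6) = 2 + 6/13 = 32/13
4 + 1/(32/13) = 4 + 13/32 = 141/32
47 + 1/(141/32) = 47 + 32/141 = 6659/141
2 + 1/(6659/141) = 2 + 141/6659 = 13459/6659
10 + 1/(13459/6659) = 10 + 6659/13459 = 141249/13459

141249/13459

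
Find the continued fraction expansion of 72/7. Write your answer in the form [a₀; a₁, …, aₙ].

⌊72/7⌋ = 10, remainder 2
⌊7/2⌋ = 3, remainder 1
⌊2/1⌋ = 2, remainder 0

[10; 3, 2]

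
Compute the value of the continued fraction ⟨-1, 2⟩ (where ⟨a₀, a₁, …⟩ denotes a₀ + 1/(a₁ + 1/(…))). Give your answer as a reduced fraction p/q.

a_0 = -1: -1/1
a_1 = 2: -1/2

-1/2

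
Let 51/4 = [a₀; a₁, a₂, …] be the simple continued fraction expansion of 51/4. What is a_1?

1

⌊51/4⌋ = 12, remainder 3
⌊4/3⌋ = 1, remainder 1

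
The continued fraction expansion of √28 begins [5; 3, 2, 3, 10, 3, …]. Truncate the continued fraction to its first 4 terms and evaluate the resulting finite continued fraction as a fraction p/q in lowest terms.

127/24

Use the convergent recurrence hₖ = aₖ·hₖ₋₁ + hₖ₋₂ (and likewise for the denominators kₖ):
a_0 = 5: 5/1
a_1 = 3: 16/3
a_2 = 2: 37/7
a_3 = 3: 127/24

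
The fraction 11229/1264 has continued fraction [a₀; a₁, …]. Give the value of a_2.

7

11229 = 8·1264 + 1117, so a_0 = 8
1264 = 1·1117 + 147, so a_1 = 1
1117 = 7·147 + 88, so a_2 = 7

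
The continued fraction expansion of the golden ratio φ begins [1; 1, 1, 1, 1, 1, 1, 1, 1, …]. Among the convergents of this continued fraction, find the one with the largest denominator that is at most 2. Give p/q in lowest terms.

3/2

a_0 = 1: 1/1  (≤ bound)
a_1 = 1: 2/1  (≤ bound)
a_2 = 1: 3/2  (≤ bound)
a_3 = 1: 5/3  (> 2, stop)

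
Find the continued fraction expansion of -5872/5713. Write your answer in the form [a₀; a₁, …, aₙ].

[-2; 1, 34, 1, 13, 2, 5]

-5872 = -2·5713 + 5554, so a_0 = -2
5713 = 1·5554 + 159, so a_1 = 1
5554 = 34·159 + 148, so a_2 = 34
159 = 1·148 + 11, so a_3 = 1
148 = 13·11 + 5, so a_4 = 13
11 = 2·5 + 1, so a_5 = 2
5 = 5·1 + 0, so a_6 = 5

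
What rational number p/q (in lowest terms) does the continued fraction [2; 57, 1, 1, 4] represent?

1045/518

a_0 = 2: 2/1
a_1 = 57: 115/57
a_2 = 1: 117/58
a_3 = 1: 232/115
a_4 = 4: 1045/518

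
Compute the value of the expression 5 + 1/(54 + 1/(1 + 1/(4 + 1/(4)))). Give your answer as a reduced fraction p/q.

Start with 4.
4 + 1/(4/1) = 4 + 1/4 = 17/4
1 + 1/(17/4) = 1 + 4/17 = 21/17
54 + 1/(21/17) = 54 + 17/21 = 1151/21
5 + 1/(1151/21) = 5 + 21/1151 = 5776/1151

5776/1151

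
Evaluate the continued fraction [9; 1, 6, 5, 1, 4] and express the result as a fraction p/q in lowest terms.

Starting at the tail and folding back:
Start with 4.
1 + 1/(4/1) = 1 + 1/4 = 5/4
5 + 1/(5/4) = 5 + 4/5 = 29/5
6 + 1/(29/5) = 6 + 5/29 = 179/29
1 + 1/(179/29) = 1 + 29/179 = 208/179
9 + 1/(208/179) = 9 + 179/208 = 2051/208

2051/208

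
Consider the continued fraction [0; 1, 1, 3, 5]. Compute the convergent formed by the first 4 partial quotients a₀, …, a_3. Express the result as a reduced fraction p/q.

4/7

Start with 3.
1 + 1/(3/1) = 1 + 1/3 = 4/3
1 + 1/(4/3) = 1 + 3/4 = 7/4
0 + 1/(7/4) = 0 + 4/7 = 4/7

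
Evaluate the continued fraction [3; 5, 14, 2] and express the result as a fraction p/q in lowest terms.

Compute successive convergents:
a_0 = 3: 3/1
a_1 = 5: 16/5
a_2 = 14: 227/71
a_3 = 2: 470/147

470/147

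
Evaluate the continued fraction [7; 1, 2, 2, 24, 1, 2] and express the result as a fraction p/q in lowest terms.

a_0 = 7: 7/1
a_1 = 1: 8/1
a_2 = 2: 23/3
a_3 = 2: 54/7
a_4 = 24: 1319/171
a_5 = 1: 1373/178
a_6 = 2: 4065/527

4065/527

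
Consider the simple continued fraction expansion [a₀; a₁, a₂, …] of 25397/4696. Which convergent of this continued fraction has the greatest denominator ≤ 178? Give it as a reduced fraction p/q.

List convergents until the denominator exceeds the bound:
a_0 = 5: 5/1  (≤ bound)
a_1 = 2: 11/2  (≤ bound)
a_2 = 2: 27/5  (≤ bound)
a_3 = 4: 119/22  (≤ bound)
a_4 = 2: 265/49  (≤ bound)
a_5 = 6: 1709/316  (> 178, stop)

265/49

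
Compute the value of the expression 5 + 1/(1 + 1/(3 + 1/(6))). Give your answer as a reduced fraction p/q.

144/25

Collapse the nested fraction from the inside out:
Start with 6.
3 + 1/(6/1) = 3 + 1/6 = 19/6
1 + 1/(19/6) = 1 + 6/19 = 25/19
5 + 1/(25/19) = 5 + 19/25 = 144/25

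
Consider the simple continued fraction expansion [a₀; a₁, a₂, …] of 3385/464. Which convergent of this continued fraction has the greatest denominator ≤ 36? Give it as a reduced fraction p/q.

a_0 = 7: 7/1  (≤ bound)
a_1 = 3: 22/3  (≤ bound)
a_2 = 2: 51/7  (≤ bound)
a_3 = 1: 73/10  (≤ bound)
a_4 = 1: 124/17  (≤ bound)
a_5 = 2: 321/44  (> 36, stop)

124/17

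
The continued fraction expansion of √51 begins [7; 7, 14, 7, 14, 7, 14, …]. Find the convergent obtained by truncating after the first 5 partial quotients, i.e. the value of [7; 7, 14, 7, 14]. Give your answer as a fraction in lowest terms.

a_0 = 7: 7/1
a_1 = 7: 50/7
a_2 = 14: 707/99
a_3 = 7: 4999/700
a_4 = 14: 70693/9899

70693/9899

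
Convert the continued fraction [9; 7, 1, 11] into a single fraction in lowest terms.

867/95

Work from the innermost term outward:
Start with 11.
1 + 1/(11/1) = 1 + 1/11 = 12/11
7 + 1/(12/11) = 7 + 11/12 = 95/12
9 + 1/(95/12) = 9 + 12/95 = 867/95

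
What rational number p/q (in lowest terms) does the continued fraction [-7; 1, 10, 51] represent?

Start with 51.
10 + 1/(51/1) = 10 + 1/51 = 511/51
1 + 1/(511/51) = 1 + 51/511 = 562/511
-7 + 1/(562/511) = -7 + 511/562 = -3423/562

-3423/562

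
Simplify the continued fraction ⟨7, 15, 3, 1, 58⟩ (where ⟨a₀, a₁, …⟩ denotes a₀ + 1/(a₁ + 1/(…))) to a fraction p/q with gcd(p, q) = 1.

Start with 58.
1 + 1/(58/1) = 1 + 1/58 = 59/58
3 + 1/(59/58) = 3 + 58/59 = 235/59
15 + 1/(235/59) = 15 + 59/235 = 3584/235
7 + 1/(3584/235) = 7 + 235/3584 = 25323/3584

25323/3584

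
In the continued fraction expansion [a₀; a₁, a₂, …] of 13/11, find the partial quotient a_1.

13 = 1·11 + 2, so a_0 = 1
11 = 5·2 + 1, so a_1 = 5

5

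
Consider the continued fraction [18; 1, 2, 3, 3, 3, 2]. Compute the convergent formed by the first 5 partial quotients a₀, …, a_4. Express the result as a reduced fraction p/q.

617/33

Use the convergent recurrence hₖ = aₖ·hₖ₋₁ + hₖ₋₂ (and likewise for the denominators kₖ):
a_0 = 18: 18/1
a_1 = 1: 19/1
a_2 = 2: 56/3
a_3 = 3: 187/10
a_4 = 3: 617/33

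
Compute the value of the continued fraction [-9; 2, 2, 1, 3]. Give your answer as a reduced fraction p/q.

Collapse the nested fraction from the inside out:
Start with 3.
1 + 1/(3/1) = 1 + 1/3 = 4/3
2 + 1/(4/3) = 2 + 3/4 = 11/4
2 + 1/(11/4) = 2 + 4/11 = 26/11
-9 + 1/(26/11) = -9 + 11/26 = -223/26

-223/26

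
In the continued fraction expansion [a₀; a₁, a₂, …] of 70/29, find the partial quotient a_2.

2

70 = 2·29 + 12, so a_0 = 2
29 = 2·12 + 5, so a_1 = 2
12 = 2·5 + 2, so a_2 = 2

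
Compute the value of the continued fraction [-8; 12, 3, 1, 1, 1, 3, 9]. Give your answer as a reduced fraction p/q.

a_0 = -8: -8/1
a_1 = 12: -95/12
a_2 = 3: -293/37
a_3 = 1: -388/49
a_4 = 1: -681/86
a_5 = 1: -1069/135
a_6 = 3: -3888/491
a_7 = 9: -36061/4554

-36061/4554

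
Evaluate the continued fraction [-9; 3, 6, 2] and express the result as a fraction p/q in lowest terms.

-356/41

Build up convergents one term at a time:
a_0 = -9: -9/1
a_1 = 3: -26/3
a_2 = 6: -165/19
a_3 = 2: -356/41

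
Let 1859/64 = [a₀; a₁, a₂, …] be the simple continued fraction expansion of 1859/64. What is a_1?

21

Run the Euclidean algorithm, recording each quotient:
⌊1859/64⌋ = 29, remainder 3
⌊64/3⌋ = 21, remainder 1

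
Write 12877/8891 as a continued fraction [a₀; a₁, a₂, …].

Repeatedly divide and take the remainder:
12877 ÷ 8891 → quotient 1, remainder 3986
8891 ÷ 3986 → quotient 2, remainder 919
3986 ÷ 919 → quotient 4, remainder 310
919 ÷ 310 → quotient 2, remainder 299
310 ÷ 299 → quotient 1, remainder 11
299 ÷ 11 → quotient 27, remainder 2
11 ÷ 2 → quotient 5, remainder 1
2 ÷ 1 → quotient 2, remainder 0

[1; 2, 4, 2, 1, 27, 5, 2]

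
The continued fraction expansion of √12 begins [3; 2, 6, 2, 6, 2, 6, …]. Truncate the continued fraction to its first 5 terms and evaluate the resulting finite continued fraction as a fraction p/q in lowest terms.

Start with 6.
2 + 1/(6/1) = 2 + 1/6 = 13/6
6 + 1/(13/6) = 6 + 6/13 = 84/13
2 + 1/(84/13) = 2 + 13/84 = 181/84
3 + 1/(181/84) = 3 + 84/181 = 627/181

627/181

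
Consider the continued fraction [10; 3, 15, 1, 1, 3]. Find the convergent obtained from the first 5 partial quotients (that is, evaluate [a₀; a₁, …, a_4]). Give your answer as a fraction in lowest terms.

981/95

Use the convergent recurrence hₖ = aₖ·hₖ₋₁ + hₖ₋₂ (and likewise for the denominators kₖ):
a_0 = 10: 10/1
a_1 = 3: 31/3
a_2 = 15: 475/46
a_3 = 1: 506/49
a_4 = 1: 981/95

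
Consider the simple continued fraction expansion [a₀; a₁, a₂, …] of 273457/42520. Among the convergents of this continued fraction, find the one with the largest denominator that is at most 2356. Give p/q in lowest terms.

6502/1011

a_0 = 6: 6/1  (≤ bound)
a_1 = 2: 13/2  (≤ bound)
a_2 = 3: 45/7  (≤ bound)
a_3 = 7: 328/51  (≤ bound)
a_4 = 3: 1029/160  (≤ bound)
a_5 = 6: 6502/1011  (≤ bound)
a_6 = 3: 20535/3193  (> 2356, stop)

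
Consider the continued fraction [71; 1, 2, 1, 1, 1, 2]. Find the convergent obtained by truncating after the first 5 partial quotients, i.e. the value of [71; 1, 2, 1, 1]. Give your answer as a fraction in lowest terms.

502/7

Collapse the nested fraction from the inside out:
Start with 1.
1 + 1/(1/1) = 1 + 1/1 = 2/1
2 + 1/(2/1) = 2 + 1/2 = 5/2
1 + 1/(5/2) = 1 + 2/5 = 7/5
71 + 1/(7/5) = 71 + 5/7 = 502/7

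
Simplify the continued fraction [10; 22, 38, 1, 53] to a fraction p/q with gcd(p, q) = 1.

465745/46364

Collapse the nested fraction from the inside out:
Start with 53.
1 + 1/(53/1) = 1 + 1/53 = 54/53
38 + 1/(54/53) = 38 + 53/54 = 2105/54
22 + 1/(2105/54) = 22 + 54/2105 = 46364/2105
10 + 1/(46364/2105) = 10 + 2105/46364 = 465745/46364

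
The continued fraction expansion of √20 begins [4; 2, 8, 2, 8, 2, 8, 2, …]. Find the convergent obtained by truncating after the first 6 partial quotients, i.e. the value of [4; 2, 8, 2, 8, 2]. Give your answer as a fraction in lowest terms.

2889/646

Build up convergents one term at a time:
a_0 = 4: 4/1
a_1 = 2: 9/2
a_2 = 8: 76/17
a_3 = 2: 161/36
a_4 = 8: 1364/305
a_5 = 2: 2889/646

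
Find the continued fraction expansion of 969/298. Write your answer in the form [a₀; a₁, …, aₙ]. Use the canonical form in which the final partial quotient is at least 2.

⌊969/298⌋ = 3, remainder 75
⌊298/75⌋ = 3, remainder 73
⌊75/73⌋ = 1, remainder 2
⌊73/2⌋ = 36, remainder 1
⌊2/1⌋ = 2, remainder 0

[3; 3, 1, 36, 2]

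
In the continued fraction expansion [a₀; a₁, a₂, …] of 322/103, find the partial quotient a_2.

Run the Euclidean algorithm, recording each quotient:
⌊322/103⌋ = 3, remainder 13
⌊103/13⌋ = 7, remainder 12
⌊13/12⌋ = 1, remainder 1

1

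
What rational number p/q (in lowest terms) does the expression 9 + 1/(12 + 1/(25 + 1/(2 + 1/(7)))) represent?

41773/4599

Compute successive convergents:
a_0 = 9: 9/1
a_1 = 12: 109/12
a_2 = 25: 2734/301
a_3 = 2: 5577/614
a_4 = 7: 41773/4599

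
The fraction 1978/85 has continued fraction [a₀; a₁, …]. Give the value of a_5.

⌊1978/85⌋ = 23, remainder 23
⌊85/23⌋ = 3, remainder 16
⌊23/16⌋ = 1, remainder 7
⌊16/7⌋ = 2, remainder 2
⌊7/2⌋ = 3, remainder 1
⌊2/1⌋ = 2, remainder 0

2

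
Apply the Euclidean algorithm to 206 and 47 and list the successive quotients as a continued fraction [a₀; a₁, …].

[4; 2, 1, 1, 1, 1, 3]

206 = 4·47 + 18, so a_0 = 4
47 = 2·18 + 11, so a_1 = 2
18 = 1·11 + 7, so a_2 = 1
11 = 1·7 + 4, so a_3 = 1
7 = 1·4 + 3, so a_4 = 1
4 = 1·3 + 1, so a_5 = 1
3 = 3·1 + 0, so a_6 = 3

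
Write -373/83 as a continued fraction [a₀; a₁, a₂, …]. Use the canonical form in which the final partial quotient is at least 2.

-373 = -5·83 + 42, so a_0 = -5
83 = 1·42 + 41, so a_1 = 1
42 = 1·41 + 1, so a_2 = 1
41 = 41·1 + 0, so a_3 = 41

[-5; 1, 1, 41]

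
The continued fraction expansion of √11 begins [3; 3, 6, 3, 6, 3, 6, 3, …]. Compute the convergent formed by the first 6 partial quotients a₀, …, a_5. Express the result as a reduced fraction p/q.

Start with 3.
6 + 1/(3/1) = 6 + 1/3 = 19/3
3 + 1/(19/3) = 3 + 3/19 = 60/19
6 + 1/(60/19) = 6 + 19/60 = 379/60
3 + 1/(379/60) = 3 + 60/379 = 1197/379
3 + 1/(1197/379) = 3 + 379/1197 = 3970/1197

3970/1197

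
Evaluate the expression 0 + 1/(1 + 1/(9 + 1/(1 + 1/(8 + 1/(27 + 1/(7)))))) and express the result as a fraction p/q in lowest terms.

16980/18697

Compute successive convergents:
a_0 = 0: 0/1
a_1 = 1: 1/1
a_2 = 9: 9/10
a_3 = 1: 10/11
a_4 = 8: 89/98
a_5 = 27: 2413/2657
a_6 = 7: 16980/18697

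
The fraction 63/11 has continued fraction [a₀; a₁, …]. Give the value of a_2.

2

63 = 5·11 + 8, so a_0 = 5
11 = 1·8 + 3, so a_1 = 1
8 = 2·3 + 2, so a_2 = 2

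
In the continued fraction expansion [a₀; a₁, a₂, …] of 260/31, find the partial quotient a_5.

2

260 = 8·31 + 12, so a_0 = 8
31 = 2·12 + 7, so a_1 = 2
12 = 1·7 + 5, so a_2 = 1
7 = 1·5 + 2, so a_3 = 1
5 = 2·2 + 1, so a_4 = 2
2 = 2·1 + 0, so a_5 = 2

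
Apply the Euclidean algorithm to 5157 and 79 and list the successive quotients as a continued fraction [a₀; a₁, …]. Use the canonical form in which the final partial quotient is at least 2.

[65; 3, 1, 1, 2, 4]

5157 = 65·79 + 22, so a_0 = 65
79 = 3·22 + 13, so a_1 = 3
22 = 1·13 + 9, so a_2 = 1
13 = 1·9 + 4, so a_3 = 1
9 = 2·4 + 1, so a_4 = 2
4 = 4·1 + 0, so a_5 = 4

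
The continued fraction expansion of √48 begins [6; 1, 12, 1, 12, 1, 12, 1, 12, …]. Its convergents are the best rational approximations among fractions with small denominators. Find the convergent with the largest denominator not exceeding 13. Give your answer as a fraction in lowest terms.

90/13

List convergents until the denominator exceeds the bound:
a_0 = 6: 6/1  (≤ bound)
a_1 = 1: 7/1  (≤ bound)
a_2 = 12: 90/13  (≤ bound)
a_3 = 1: 97/14  (> 13, stop)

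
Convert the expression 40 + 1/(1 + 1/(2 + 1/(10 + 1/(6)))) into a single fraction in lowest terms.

Work from the innermost term outward:
Start with 6.
10 + 1/(6/1) = 10 + 1/6 = 61/6
2 + 1/(61/6) = 2 + 6/61 = 128/61
1 + 1/(128/61) = 1 + 61/128 = 189/128
40 + 1/(189/128) = 40 + 128/189 = 7688/189

7688/189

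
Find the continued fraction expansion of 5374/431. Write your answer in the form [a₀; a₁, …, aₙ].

[12; 2, 7, 2, 13]

Apply division with remainder until the remainder is 0:
5374 ÷ 431 → quotient 12, remainder 202
431 ÷ 202 → quotient 2, remainder 27
202 ÷ 27 → quotient 7, remainder 13
27 ÷ 13 → quotient 2, remainder 1
13 ÷ 1 → quotient 13, remainder 0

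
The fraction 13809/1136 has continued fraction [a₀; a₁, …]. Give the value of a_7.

3

Apply division with remainder until the remainder is 0:
⌊13809/1136⌋ = 12, remainder 177
⌊1136/177⌋ = 6, remainder 74
⌊177/74⌋ = 2, remainder 29
⌊74/29⌋ = 2, remainder 16
⌊29/16⌋ = 1, remainder 13
⌊16/13⌋ = 1, remainder 3
⌊13/3⌋ = 4, remainder 1
⌊3/1⌋ = 3, remainder 0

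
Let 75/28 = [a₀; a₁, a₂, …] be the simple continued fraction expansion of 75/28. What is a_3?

⌊75/28⌋ = 2, remainder 19
⌊28/19⌋ = 1, remainder 9
⌊19/9⌋ = 2, remainder 1
⌊9/1⌋ = 9, remainder 0

9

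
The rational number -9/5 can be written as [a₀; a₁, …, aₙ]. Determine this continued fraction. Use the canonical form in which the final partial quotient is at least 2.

Run the Euclidean algorithm, recording each quotient:
-9 = -2·5 + 1, so a_0 = -2
5 = 5·1 + 0, so a_1 = 5

[-2; 5]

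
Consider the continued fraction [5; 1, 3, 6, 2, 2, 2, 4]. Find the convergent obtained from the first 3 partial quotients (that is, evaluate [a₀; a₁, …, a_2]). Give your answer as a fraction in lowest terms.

Start with 3.
1 + 1/(3/1) = 1 + 1/3 = 4/3
5 + 1/(4/3) = 5 + 3/4 = 23/4

23/4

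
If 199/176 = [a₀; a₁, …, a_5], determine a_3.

199 ÷ 176 → quotient 1, remainder 23
176 ÷ 23 → quotient 7, remainder 15
23 ÷ 15 → quotient 1, remainder 8
15 ÷ 8 → quotient 1, remainder 7

1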